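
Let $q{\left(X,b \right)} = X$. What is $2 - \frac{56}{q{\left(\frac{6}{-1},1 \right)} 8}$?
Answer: $\frac{19}{6} \approx 3.1667$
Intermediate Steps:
$2 - \frac{56}{q{\left(\frac{6}{-1},1 \right)} 8} = 2 - \frac{56}{\frac{6}{-1} \cdot 8} = 2 - \frac{56}{6 \left(-1\right) 8} = 2 - \frac{56}{\left(-6\right) 8} = 2 - \frac{56}{-48} = 2 - - \frac{7}{6} = 2 + \frac{7}{6} = \frac{19}{6}$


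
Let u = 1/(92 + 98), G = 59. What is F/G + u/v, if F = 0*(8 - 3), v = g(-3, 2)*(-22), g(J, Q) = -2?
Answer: 1/8360 ≈ 0.00011962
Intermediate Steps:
u = 1/190 ≈ 0.0052632
v = 44 (v = -2*(-22) = 44)
F = 0 (F = 0*5 = 0)
F/G + u/v = 0/59 + (1/190)/44 = 0*(1/59) + (1/190)*(1/44) = 0 + 1/8360 = 1/8360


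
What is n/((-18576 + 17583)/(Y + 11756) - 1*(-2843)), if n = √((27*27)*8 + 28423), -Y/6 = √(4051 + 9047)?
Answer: 5958*√448671990/1113173101011553 + 391560425036*√34255/1113173101011553 ≈ 0.065103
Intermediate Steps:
Y = -6*√13098 (Y = -6*√(4051 + 9047) = -6*√13098 ≈ -686.68)
n = √34255 (n = √(729*8 + 28423) = √(5832 + 28423) = √34255 ≈ 185.08)
n/((-18576 + 17583)/(Y + 11756) - 1*(-2843)) = √34255/((-18576 + 17583)/(-6*√13098 + 11756) - 1*(-2843)) = √34255/(-993/(11756 - 6*√13098) + 2843) = √34255/(2843 - 993/(11756 - 6*√13098))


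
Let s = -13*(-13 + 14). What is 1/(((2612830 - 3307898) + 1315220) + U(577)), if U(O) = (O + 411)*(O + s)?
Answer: 1/1177384 ≈ 8.4934e-7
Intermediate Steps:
s = -13 (s = -13*1 = -13)
U(O) = (-13 + O)*(411 + O) (U(O) = (O + 411)*(O - 13) = (411 + O)*(-13 + O) = (-13 + O)*(411 + O))
1/(((2612830 - 3307898) + 1315220) + U(577)) = 1/(((2612830 - 3307898) + 1315220) + (-5343 + 577² + 398*577)) = 1/((-695068 + 1315220) + (-5343 + 332929 + 229646)) = 1/(620152 + 557232) = 1/1177384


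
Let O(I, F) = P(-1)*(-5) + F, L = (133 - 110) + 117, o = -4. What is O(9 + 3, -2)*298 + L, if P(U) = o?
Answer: 5504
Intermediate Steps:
P(U) = -4
L = 140 (L = 23 + 117 = 140)
O(I, F) = 20 + F (O(I, F) = -4*(-5) + F = 20 + F)
O(9 + 3, -2)*298 + L = (20 - 2)*298 + 140 = 18*298 + 140 = 5364 + 140 = 5504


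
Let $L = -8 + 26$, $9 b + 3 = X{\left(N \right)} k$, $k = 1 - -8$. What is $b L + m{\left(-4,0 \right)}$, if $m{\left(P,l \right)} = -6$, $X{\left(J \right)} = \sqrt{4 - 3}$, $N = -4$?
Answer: $6$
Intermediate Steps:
$X{\left(J \right)} = 1$ ($X{\left(J \right)} = \sqrt{1} = 1$)
$k = 9$ ($k = 1 + 8 = 9$)
$b = \frac{2}{3}$ ($b = - \frac{1}{3} + \frac{1 \cdot 9}{9} = - \frac{1}{3} + \frac{1}{9} \cdot 9 = - \frac{1}{3} + 1 = \frac{2}{3} \approx 0.66667$)
$L = 18$
$b L + m{\left(-4,0 \right)} = \frac{2}{3} \cdot 18 - 6 = 12 - 6 = 6$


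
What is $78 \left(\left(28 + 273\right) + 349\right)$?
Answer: $50700$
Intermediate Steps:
$78 \left(\left(28 + 273\right) + 349\right) = 78 \left(301 + 349\right) = 78 \cdot 650 = 50700$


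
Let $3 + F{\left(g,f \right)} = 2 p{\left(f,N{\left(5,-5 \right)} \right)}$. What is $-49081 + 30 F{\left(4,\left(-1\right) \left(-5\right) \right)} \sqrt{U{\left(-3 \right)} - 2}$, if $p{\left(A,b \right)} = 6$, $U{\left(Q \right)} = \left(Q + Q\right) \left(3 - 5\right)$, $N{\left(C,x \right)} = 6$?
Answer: $-49081 + 270 \sqrt{10} \approx -48227.0$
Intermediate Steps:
$U{\left(Q \right)} = - 4 Q$ ($U{\left(Q \right)} = 2 Q \left(-2\right) = - 4 Q$)
$F{\left(g,f \right)} = 9$ ($F{\left(g,f \right)} = -3 + 2 \cdot 6 = -3 + 12 = 9$)
$-49081 + 30 F{\left(4,\left(-1\right) \left(-5\right) \right)} \sqrt{U{\left(-3 \right)} - 2} = -49081 + 30 \cdot 9 \sqrt{\left(-4\right) \left(-3\right) - 2} = -49081 + 270 \sqrt{12 - 2} = -49081 + 270 \sqrt{10}$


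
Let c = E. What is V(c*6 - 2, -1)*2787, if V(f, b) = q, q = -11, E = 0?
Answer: -30657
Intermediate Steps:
c = 0
V(f, b) = -11
V(c*6 - 2, -1)*2787 = -11*2787 = -30657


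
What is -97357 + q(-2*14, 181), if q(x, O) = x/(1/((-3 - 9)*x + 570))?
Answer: -122725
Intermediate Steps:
q(x, O) = x*(570 - 12*x) (q(x, O) = x/(1/(-12*x + 570)) = x/(1/(570 - 12*x)) = x*(570 - 12*x))
-97357 + q(-2*14, 181) = -97357 + 6*(-2*14)*(95 - (-2)*2*14) = -97357 + 6*(-1*28)*(95 - (-2)*28) = -97357 + 6*(-28)*(95 - 2*(-28)) = -97357 + 6*(-28)*(95 + 56) = -97357 + 6*(-28)*151 = -97357 - 25368 = -122725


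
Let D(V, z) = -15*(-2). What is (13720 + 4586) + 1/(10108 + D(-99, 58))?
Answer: 185586229/10138 ≈ 18306.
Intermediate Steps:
D(V, z) = 30
(13720 + 4586) + 1/(10108 + D(-99, 58)) = (13720 + 4586) + 1/(10108 + 30) = 18306 + 1/10138 = 185586229/10138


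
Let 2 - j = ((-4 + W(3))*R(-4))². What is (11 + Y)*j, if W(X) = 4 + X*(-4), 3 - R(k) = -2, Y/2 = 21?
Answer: -190694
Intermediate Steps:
Y = 42 (Y = 2*21 = 42)
R(k) = 5 (R(k) = 3 - 1*(-2) = 3 + 2 = 5)
W(X) = 4 - 4*X
j = -3598 (j = 2 - ((-4 + (4 - 4*3))*5)² = 2 - ((-4 + (4 - 12))*5)² = 2 - ((-4 - 8)*5)² = 2 - (-12*5)² = 2 - 1*(-60)² = 2 - 1*3600 = 2 - 3600 = -3598)
(11 + Y)*j = (11 + 42)*(-3598) = 53*(-3598) = -190694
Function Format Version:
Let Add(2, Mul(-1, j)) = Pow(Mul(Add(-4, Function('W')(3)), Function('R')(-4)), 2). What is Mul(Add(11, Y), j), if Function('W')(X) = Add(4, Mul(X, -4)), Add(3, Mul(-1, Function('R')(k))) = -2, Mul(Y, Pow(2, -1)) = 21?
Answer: -190694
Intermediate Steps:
Y = 42 (Y = Mul(2, 21) = 42)
Function('R')(k) = 5 (Function('R')(k) = Add(3, Mul(-1, -2)) = Add(3, 2) = 5)
Function('W')(X) = Add(4, Mul(-4, X))
j = -3598 (j = Add(2, Mul(-1, Pow(Mul(Add(-4, Add(4, Mul(-4, 3))), 5), 2))) = Add(2, Mul(-1, Pow(Mul(Add(-4, Add(4, -12)), 5), 2))) = Add(2, Mul(-1, Pow(Mul(Add(-4, -8), 5), 2))) = Add(2, Mul(-1, Pow(Mul(-12, 5), 2))) = Add(2, Mul(-1, Pow(-60, 2))) = Add(2, Mul(-1, 3600)) = Add(2, -3600) = -3598)
Mul(Add(11, Y), j) = Mul(Add(11, 42), -3598) = Mul(53, -3598) = -190694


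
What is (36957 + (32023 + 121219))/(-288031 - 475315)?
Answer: -190199/763346 ≈ -0.24916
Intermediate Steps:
(36957 + (32023 + 121219))/(-288031 - 475315) = (36957 + 153242)/(-763346) = 190199*(-1/763346) = -190199/763346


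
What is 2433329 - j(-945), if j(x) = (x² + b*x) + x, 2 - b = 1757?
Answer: -117226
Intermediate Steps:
b = -1755 (b = 2 - 1*1757 = 2 - 1757 = -1755)
j(x) = x² - 1754*x (j(x) = (x² - 1755*x) + x = x² - 1754*x)
2433329 - j(-945) = 2433329 - (-945)*(-1754 - 945) = 2433329 - (-945)*(-2699) = 2433329 - 1*2550555 = 2433329 - 2550555 = -117226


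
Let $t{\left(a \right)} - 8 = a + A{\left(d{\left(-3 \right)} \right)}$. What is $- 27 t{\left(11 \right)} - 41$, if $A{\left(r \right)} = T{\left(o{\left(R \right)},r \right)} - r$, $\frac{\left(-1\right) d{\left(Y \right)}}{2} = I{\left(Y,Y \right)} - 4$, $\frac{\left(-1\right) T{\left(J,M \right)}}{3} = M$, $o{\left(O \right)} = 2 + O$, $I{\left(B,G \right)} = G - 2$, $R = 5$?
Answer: $1390$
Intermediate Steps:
$I{\left(B,G \right)} = -2 + G$
$T{\left(J,M \right)} = - 3 M$
$d{\left(Y \right)} = 12 - 2 Y$ ($d{\left(Y \right)} = - 2 \left(\left(-2 + Y\right) - 4\right) = - 2 \left(-6 + Y\right) = 12 - 2 Y$)
$A{\left(r \right)} = - 4 r$ ($A{\left(r \right)} = - 3 r - r = - 4 r$)
$t{\left(a \right)} = -64 + a$ ($t{\left(a \right)} = 8 + \left(a - 4 \left(12 - -6\right)\right) = 8 + \left(a - 4 \left(12 + 6\right)\right) = 8 + \left(a - 72\right) = 8 + \left(-72 + a\right) = -64 + a$)
$- 27 t{\left(11 \right)} - 41 = - 27 \left(-64 + 11\right) - 41 = \left(-27\right) \left(-53\right) - 41 = 1431 - 41 = 1390$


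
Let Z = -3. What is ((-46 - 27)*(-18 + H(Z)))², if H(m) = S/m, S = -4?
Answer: 13322500/9 ≈ 1.4803e+6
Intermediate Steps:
H(m) = -4/m
((-46 - 27)*(-18 + H(Z)))² = ((-46 - 27)*(-18 - 4/(-3)))² = (-73*(-18 - 4*(-⅓)))² = (-73*(-18 + 4/3))² = (-73*(-50/3))² = (3650/3)² = 13322500/9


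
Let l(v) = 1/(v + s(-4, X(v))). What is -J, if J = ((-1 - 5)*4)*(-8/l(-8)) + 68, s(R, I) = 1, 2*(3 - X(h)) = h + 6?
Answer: 1276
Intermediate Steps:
X(h) = -h/2 (X(h) = 3 - (h + 6)/2 = 3 - (6 + h)/2 = 3 + (-3 - h/2) = -h/2)
l(v) = 1/(1 + v) (l(v) = 1/(v + 1) = 1/(1 + v))
J = -1276 (J = ((-1 - 5)*4)*(-8/(1/(1 - 8))) + 68 = (-6*4)*(-8/(1/(-7))) + 68 = -(-192)/(-1/7) + 68 = -(-192)*(-7) + 68 = -24*56 + 68 = -1344 + 68 = -1276)
-J = -1*(-1276) = 1276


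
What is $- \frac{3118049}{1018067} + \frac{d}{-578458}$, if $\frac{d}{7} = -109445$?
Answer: $- \frac{1023703988737}{588909000686} \approx -1.7383$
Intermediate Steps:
$d = -766115$ ($d = 7 \left(-109445\right) = -766115$)
$- \frac{3118049}{1018067} + \frac{d}{-578458} = - \frac{3118049}{1018067} - \frac{766115}{-578458} = \left(-3118049\right) \frac{1}{1018067} - - \frac{766115}{578458} = - \frac{3118049}{1018067} + \frac{766115}{578458} = - \frac{1023703988737}{588909000686}$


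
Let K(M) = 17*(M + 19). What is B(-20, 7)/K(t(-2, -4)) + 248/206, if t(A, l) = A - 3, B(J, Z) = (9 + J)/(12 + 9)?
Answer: 618619/514794 ≈ 1.2017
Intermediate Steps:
B(J, Z) = 3/7 + J/21 (B(J, Z) = (9 + J)/21 = (9 + J)*(1/21) = 3/7 + J/21)
t(A, l) = -3 + A
K(M) = 323 + 17*M (K(M) = 17*(19 + M) = 323 + 17*M)
B(-20, 7)/K(t(-2, -4)) + 248/206 = (3/7 + (1/21)*(-20))/(323 + 17*(-3 - 2)) + 248/206 = (3/7 - 20/21)/(323 + 17*(-5)) + 248*(1/206) = -11/(21*(323 - 85)) + 124/103 = -11/21/238 + 124/103 = -11/21*1/238 + 124/103 = -11/4998 + 124/103 = 618619/514794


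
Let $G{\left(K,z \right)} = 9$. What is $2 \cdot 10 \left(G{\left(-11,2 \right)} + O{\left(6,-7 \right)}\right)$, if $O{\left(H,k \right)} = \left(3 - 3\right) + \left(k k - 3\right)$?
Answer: $1100$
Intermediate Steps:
$O{\left(H,k \right)} = -3 + k^{2}$ ($O{\left(H,k \right)} = 0 + \left(k^{2} - 3\right) = 0 + \left(-3 + k^{2}\right) = -3 + k^{2}$)
$2 \cdot 10 \left(G{\left(-11,2 \right)} + O{\left(6,-7 \right)}\right) = 2 \cdot 10 \left(9 - \left(3 - \left(-7\right)^{2}\right)\right) = 20 \left(9 + \left(-3 + 49\right)\right) = 20 \left(9 + 46\right) = 20 \cdot 55 = 1100$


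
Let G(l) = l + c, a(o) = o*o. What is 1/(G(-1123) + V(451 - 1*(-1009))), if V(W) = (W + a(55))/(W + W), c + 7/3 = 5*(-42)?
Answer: -1752/2336813 ≈ -0.00074974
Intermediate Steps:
a(o) = o²
c = -637/3 (c = -7/3 + 5*(-42) = -7/3 - 210 = -637/3 ≈ -212.33)
V(W) = (3025 + W)/(2*W) (V(W) = (W + 55²)/(W + W) = (W + 3025)/((2*W)) = (3025 + W)*(1/(2*W)) = (3025 + W)/(2*W))
G(l) = -637/3 + l (G(l) = l - 637/3 = -637/3 + l)
1/(G(-1123) + V(451 - 1*(-1009))) = 1/((-637/3 - 1123) + (3025 + (451 - 1*(-1009)))/(2*(451 - 1*(-1009)))) = 1/(-4006/3 + (3025 + (451 + 1009))/(2*(451 + 1009))) = 1/(-4006/3 + (½)*(3025 + 1460)/1460) = 1/(-4006/3 + (½)*(1/1460)*4485) = 1/(-4006/3 + 897/584) = 1/(-2336813/1752) = -1752/2336813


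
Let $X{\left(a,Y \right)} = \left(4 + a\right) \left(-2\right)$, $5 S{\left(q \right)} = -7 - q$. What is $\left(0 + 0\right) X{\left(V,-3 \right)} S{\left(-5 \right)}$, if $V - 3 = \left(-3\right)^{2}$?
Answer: $0$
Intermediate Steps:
$V = 12$ ($V = 3 + \left(-3\right)^{2} = 3 + 9 = 12$)
$S{\left(q \right)} = - \frac{7}{5} - \frac{q}{5}$ ($S{\left(q \right)} = \frac{-7 - q}{5} = - \frac{7}{5} - \frac{q}{5}$)
$X{\left(a,Y \right)} = -8 - 2 a$
$\left(0 + 0\right) X{\left(V,-3 \right)} S{\left(-5 \right)} = \left(0 + 0\right) \left(-8 - 24\right) \left(- \frac{7}{5} - -1\right) = 0 \left(-8 - 24\right) \left(- \frac{7}{5} + 1\right) = 0 \left(-32\right) \left(- \frac{2}{5}\right) = 0 \left(- \frac{2}{5}\right) = 0$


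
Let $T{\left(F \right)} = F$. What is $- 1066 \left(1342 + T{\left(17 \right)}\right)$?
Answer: $-1448694$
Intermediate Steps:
$- 1066 \left(1342 + T{\left(17 \right)}\right) = - 1066 \left(1342 + 17\right) = \left(-1066\right) 1359 = -1448694$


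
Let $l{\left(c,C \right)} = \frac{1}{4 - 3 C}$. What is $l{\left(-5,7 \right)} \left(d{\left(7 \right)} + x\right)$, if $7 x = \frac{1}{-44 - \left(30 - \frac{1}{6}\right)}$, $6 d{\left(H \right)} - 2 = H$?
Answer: $- \frac{9291}{105434} \approx -0.088121$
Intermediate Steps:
$d{\left(H \right)} = \frac{1}{3} + \frac{H}{6}$
$x = - \frac{6}{3101}$ ($x = \frac{1}{7 \left(-44 - \left(30 - \frac{1}{6}\right)\right)} = \frac{1}{7 \left(-44 + \left(\left(-14 + \frac{1}{6}\right) - 16\right)\right)} = \frac{1}{7 \left(-44 - \frac{179}{6}\right)} = \frac{1}{7 \left(- \frac{443}{6}\right)} = \frac{1}{7} \left(- \frac{6}{443}\right) = - \frac{6}{3101} \approx -0.0019349$)
$l{\left(-5,7 \right)} \left(d{\left(7 \right)} + x\right) = - \frac{1}{-4 + 3 \cdot 7} \left(\left(\frac{1}{3} + \frac{1}{6} \cdot 7\right) - \frac{6}{3101}\right) = - \frac{1}{-4 + 21} \left(\left(\frac{1}{3} + \frac{7}{6}\right) - \frac{6}{3101}\right) = - \frac{1}{17} \left(\frac{3}{2} - \frac{6}{3101}\right) = \left(-1\right) \frac{1}{17} \cdot \frac{9291}{6202} = \left(- \frac{1}{17}\right) \frac{9291}{6202} = - \frac{9291}{105434}$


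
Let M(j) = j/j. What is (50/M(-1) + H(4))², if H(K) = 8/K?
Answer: 2704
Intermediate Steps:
M(j) = 1
(50/M(-1) + H(4))² = (50/1 + 8/4)² = (50*1 + 8*(¼))² = (50 + 2)² = 52² = 2704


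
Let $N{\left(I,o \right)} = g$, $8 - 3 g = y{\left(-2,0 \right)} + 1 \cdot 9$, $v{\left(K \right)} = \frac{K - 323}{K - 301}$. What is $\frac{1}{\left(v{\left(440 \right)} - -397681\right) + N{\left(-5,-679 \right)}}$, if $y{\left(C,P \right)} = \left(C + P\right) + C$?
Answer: $\frac{139}{55277915} \approx 2.5146 \cdot 10^{-6}$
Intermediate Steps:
$y{\left(C,P \right)} = P + 2 C$
$v{\left(K \right)} = \frac{-323 + K}{-301 + K}$
$g = 1$ ($g = \frac{8}{3} - \frac{\left(0 + 2 \left(-2\right)\right) + 1 \cdot 9}{3} = \frac{8}{3} - \frac{\left(0 - 4\right) + 9}{3} = \frac{8}{3} - \frac{-4 + 9}{3} = \frac{8}{3} - \frac{5}{3} = 1$)
$N{\left(I,o \right)} = 1$
$\frac{1}{\left(v{\left(440 \right)} - -397681\right) + N{\left(-5,-679 \right)}} = \frac{1}{\left(\frac{-323 + 440}{-301 + 440} - -397681\right) + 1} = \frac{1}{\left(\frac{1}{139} \cdot 117 + 397681\right) + 1} = \frac{1}{\left(\frac{117}{139} + 397681\right) + 1} = \frac{1}{\frac{55277776}{139} + 1} = \frac{1}{\frac{55277915}{139}} = \frac{139}{55277915}$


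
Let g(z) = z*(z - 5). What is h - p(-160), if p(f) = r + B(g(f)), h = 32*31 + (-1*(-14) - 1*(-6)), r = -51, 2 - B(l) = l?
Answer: 27461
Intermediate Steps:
g(z) = z*(-5 + z)
B(l) = 2 - l
h = 1012 (h = 992 + (14 + 6) = 992 + 20 = 1012)
p(f) = -49 - f*(-5 + f) (p(f) = -51 + (2 - f*(-5 + f)) = -49 - f*(-5 + f))
h - p(-160) = 1012 - (-49 - 1*(-160)*(-5 - 160)) = 1012 - (-49 - 1*(-160)*(-165)) = 1012 - (-49 - 26400) = 1012 - 1*(-26449) = 1012 + 26449 = 27461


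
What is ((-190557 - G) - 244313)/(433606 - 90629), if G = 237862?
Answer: -672732/342977 ≈ -1.9614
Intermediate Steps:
((-190557 - G) - 244313)/(433606 - 90629) = ((-190557 - 1*237862) - 244313)/(433606 - 90629) = ((-190557 - 237862) - 244313)/342977 = (-428419 - 244313)*(1/342977) = -672732*1/342977 = -672732/342977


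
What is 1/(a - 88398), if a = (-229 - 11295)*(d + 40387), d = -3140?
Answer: -1/429322826 ≈ -2.3292e-9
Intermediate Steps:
a = -429234428 (a = (-229 - 11295)*(-3140 + 40387) = -11524*37247 = -429234428)
1/(a - 88398) = 1/(-429234428 - 88398) = 1/(-429322826) = -1/429322826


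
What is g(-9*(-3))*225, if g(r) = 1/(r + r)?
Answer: 25/6 ≈ 4.1667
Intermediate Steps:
g(r) = 1/(2*r)
g(-9*(-3))*225 = (1/(2*((-9*(-3)))))*225 = ((1/2)/27)*225 = ((1/2)*(1/27))*225 = (1/54)*225 = 25/6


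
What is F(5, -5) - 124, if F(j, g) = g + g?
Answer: -134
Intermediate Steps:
F(j, g) = 2*g
F(5, -5) - 124 = 2*(-5) - 124 = -10 - 124 = -134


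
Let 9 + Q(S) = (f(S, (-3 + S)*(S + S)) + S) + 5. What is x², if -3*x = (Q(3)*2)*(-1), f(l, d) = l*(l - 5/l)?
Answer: 4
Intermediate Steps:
Q(S) = -9 + S + S² (Q(S) = -9 + (((-5 + S²) + S) + 5) = -9 + ((-5 + S + S²) + 5) = -9 + (S + S²) = -9 + S + S²)
x = 2 (x = -(-9 + 3 + 3²)*2*(-1)/3 = -(-9 + 3 + 9)*2*(-1)/3 = -3*2*(-1)/3 = -2*(-1) = -⅓*(-6) = 2)
x² = 2² = 4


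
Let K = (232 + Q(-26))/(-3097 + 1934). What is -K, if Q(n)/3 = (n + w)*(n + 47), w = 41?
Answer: 1177/1163 ≈ 1.0120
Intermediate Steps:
Q(n) = 3*(41 + n)*(47 + n) (Q(n) = 3*((n + 41)*(n + 47)) = 3*((41 + n)*(47 + n)) = 3*(41 + n)*(47 + n))
K = -1177/1163 (K = (232 + (5781 + 3*(-26)² + 264*(-26)))/(-3097 + 1934) = (232 + (5781 + 3*676 - 6864))/(-1163) = (232 + (5781 + 2028 - 6864))*(-1/1163) = (232 + 945)*(-1/1163) = 1177*(-1/1163) = -1177/1163 ≈ -1.0120)
-K = -1*(-1177/1163) = 1177/1163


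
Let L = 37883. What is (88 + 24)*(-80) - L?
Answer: -46843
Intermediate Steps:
(88 + 24)*(-80) - L = (88 + 24)*(-80) - 1*37883 = 112*(-80) - 37883 = -8960 - 37883 = -46843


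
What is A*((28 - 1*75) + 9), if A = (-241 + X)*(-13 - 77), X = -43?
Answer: -971280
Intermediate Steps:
A = 25560 (A = (-241 - 43)*(-13 - 77) = -284*(-90) = 25560)
A*((28 - 1*75) + 9) = 25560*((28 - 1*75) + 9) = 25560*((28 - 75) + 9) = 25560*(-47 + 9) = 25560*(-38) = -971280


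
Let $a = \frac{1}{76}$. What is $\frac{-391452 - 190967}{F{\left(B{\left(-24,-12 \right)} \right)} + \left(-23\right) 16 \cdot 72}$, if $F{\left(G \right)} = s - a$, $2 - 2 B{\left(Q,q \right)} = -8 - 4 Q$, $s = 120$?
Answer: $\frac{44263844}{2004577} \approx 22.081$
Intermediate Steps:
$B{\left(Q,q \right)} = 5 + 2 Q$ ($B{\left(Q,q \right)} = 1 - \frac{-8 - 4 Q}{2} = 1 + \left(4 + 2 Q\right) = 5 + 2 Q$)
$a = \frac{1}{76} \approx 0.013158$
$F{\left(G \right)} = \frac{9119}{76}$ ($F{\left(G \right)} = 120 - \frac{1}{76} = \frac{9119}{76}$)
$\frac{-391452 - 190967}{F{\left(B{\left(-24,-12 \right)} \right)} + \left(-23\right) 16 \cdot 72} = \frac{-391452 - 190967}{\frac{9119}{76} + \left(-23\right) 16 \cdot 72} = - \frac{582419}{\frac{9119}{76} - 26496} = - \frac{582419}{- \frac{2004577}{76}} = \left(-582419\right) \left(- \frac{76}{2004577}\right) = \frac{44263844}{2004577}$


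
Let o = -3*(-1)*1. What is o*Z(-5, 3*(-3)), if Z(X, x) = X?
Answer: -15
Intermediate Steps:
o = 3 (o = 3*1 = 3)
o*Z(-5, 3*(-3)) = 3*(-5) = -15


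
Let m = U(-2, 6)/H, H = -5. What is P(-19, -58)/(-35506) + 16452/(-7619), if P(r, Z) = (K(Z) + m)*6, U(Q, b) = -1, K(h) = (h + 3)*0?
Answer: -1460384637/676300535 ≈ -2.1594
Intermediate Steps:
K(h) = 0 (K(h) = (3 + h)*0 = 0)
m = ⅕ (m = -1/(-5) = -1*(-⅕) = ⅕ ≈ 0.20000)
P(r, Z) = 6/5 (P(r, Z) = (0 + ⅕)*6 = (⅕)*6 = 6/5)
P(-19, -58)/(-35506) + 16452/(-7619) = (6/5)/(-35506) + 16452/(-7619) = (6/5)*(-1/35506) + 16452*(-1/7619) = -3/88765 - 16452/7619 = -1460384637/676300535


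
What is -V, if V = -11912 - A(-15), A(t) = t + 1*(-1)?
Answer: 11896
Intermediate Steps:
A(t) = -1 + t (A(t) = t - 1 = -1 + t)
V = -11896 (V = -11912 - (-1 - 15) = -11912 - 1*(-16) = -11912 + 16 = -11896)
-V = -1*(-11896) = 11896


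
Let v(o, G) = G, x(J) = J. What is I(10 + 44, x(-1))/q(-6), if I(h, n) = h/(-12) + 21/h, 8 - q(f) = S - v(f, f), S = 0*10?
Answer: -37/18 ≈ -2.0556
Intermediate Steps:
S = 0
q(f) = 8 + f (q(f) = 8 - (0 - f) = 8 - (-1)*f = 8 + f)
I(h, n) = 21/h - h/12 (I(h, n) = h*(-1/12) + 21/h = -h/12 + 21/h = 21/h - h/12)
I(10 + 44, x(-1))/q(-6) = (21/(10 + 44) - (10 + 44)/12)/(8 - 6) = (21/54 - 1/12*54)/2 = (21*(1/54) - 9/2)*(½) = (7/18 - 9/2)*(½) = -37/9*½ = -37/18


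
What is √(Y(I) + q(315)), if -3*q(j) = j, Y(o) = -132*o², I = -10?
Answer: I*√13305 ≈ 115.35*I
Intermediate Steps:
q(j) = -j/3
√(Y(I) + q(315)) = √(-132*(-10)² - ⅓*315) = √(-132*100 - 105) = √(-13200 - 105) = √(-13305) = I*√13305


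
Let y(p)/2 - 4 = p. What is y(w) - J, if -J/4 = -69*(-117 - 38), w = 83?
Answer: 42954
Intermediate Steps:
y(p) = 8 + 2*p
J = -42780 (J = -(-276)*(-117 - 38) = -(-276)*(-155) = -4*10695 = -42780)
y(w) - J = (8 + 2*83) - 1*(-42780) = (8 + 166) + 42780 = 174 + 42780 = 42954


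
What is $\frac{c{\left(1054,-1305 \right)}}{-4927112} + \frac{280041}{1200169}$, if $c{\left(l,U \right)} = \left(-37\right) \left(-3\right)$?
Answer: $\frac{1379660152833}{5913367081928} \approx 0.23331$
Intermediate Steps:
$c{\left(l,U \right)} = 111$
$\frac{c{\left(1054,-1305 \right)}}{-4927112} + \frac{280041}{1200169} = \frac{111}{-4927112} + \frac{280041}{1200169} = 111 \left(- \frac{1}{4927112}\right) + 280041 \cdot \frac{1}{1200169} = - \frac{111}{4927112} + \frac{280041}{1200169} = \frac{1379660152833}{5913367081928}$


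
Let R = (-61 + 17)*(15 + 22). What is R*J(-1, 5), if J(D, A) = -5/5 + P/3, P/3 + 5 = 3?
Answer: 4884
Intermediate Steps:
P = -6 (P = -15 + 3*3 = -15 + 9 = -6)
J(D, A) = -3 (J(D, A) = -5/5 - 6/3 = -5*⅕ - 6*⅓ = -1 - 2 = -3)
R = -1628 (R = -44*37 = -1628)
R*J(-1, 5) = -1628*(-3) = 4884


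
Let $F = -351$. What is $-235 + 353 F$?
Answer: $-124138$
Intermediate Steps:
$-235 + 353 F = -235 + 353 \left(-351\right) = -235 - 123903 = -124138$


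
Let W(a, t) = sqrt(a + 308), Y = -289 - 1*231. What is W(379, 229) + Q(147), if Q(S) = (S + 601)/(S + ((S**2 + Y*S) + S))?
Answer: -748/54537 + sqrt(687) ≈ 26.197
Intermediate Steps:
Y = -520 (Y = -289 - 231 = -520)
W(a, t) = sqrt(308 + a)
Q(S) = (601 + S)/(S**2 - 518*S) (Q(S) = (S + 601)/(S + ((S**2 - 520*S) + S)) = (601 + S)/(S + (S**2 - 519*S)) = (601 + S)/(S**2 - 518*S))
W(379, 229) + Q(147) = sqrt(308 + 379) + (601 + 147)/(147*(-518 + 147)) = sqrt(687) + (1/147)*748/(-371) = sqrt(687) + (1/147)*(-1/371)*748 = sqrt(687) - 748/54537 = -748/54537 + sqrt(687)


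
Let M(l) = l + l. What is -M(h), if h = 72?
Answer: -144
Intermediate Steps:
M(l) = 2*l
-M(h) = -2*72 = -1*144 = -144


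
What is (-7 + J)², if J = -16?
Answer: 529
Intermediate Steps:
(-7 + J)² = (-7 - 16)² = (-23)² = 529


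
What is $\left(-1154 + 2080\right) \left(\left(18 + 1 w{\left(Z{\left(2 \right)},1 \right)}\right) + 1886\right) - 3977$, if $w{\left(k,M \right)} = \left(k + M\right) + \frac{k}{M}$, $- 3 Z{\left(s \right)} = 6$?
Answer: $1756349$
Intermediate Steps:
$Z{\left(s \right)} = -2$ ($Z{\left(s \right)} = \left(- \frac{1}{3}\right) 6 = -2$)
$w{\left(k,M \right)} = M + k + \frac{k}{M}$ ($w{\left(k,M \right)} = \left(M + k\right) + \frac{k}{M} = M + k + \frac{k}{M}$)
$\left(-1154 + 2080\right) \left(\left(18 + 1 w{\left(Z{\left(2 \right)},1 \right)}\right) + 1886\right) - 3977 = \left(-1154 + 2080\right) \left(\left(18 + 1 \left(1 - 2 - \frac{2}{1}\right)\right) + 1886\right) - 3977 = 926 \left(\left(18 + 1 \left(1 - 2 - 2\right)\right) + 1886\right) - 3977 = 926 \left(\left(18 + 1 \left(-3\right)\right) + 1886\right) - 3977 = 926 \left(\left(18 - 3\right) + 1886\right) - 3977 = 926 \left(15 + 1886\right) - 3977 = 926 \cdot 1901 - 3977 = 1760326 - 3977 = 1756349$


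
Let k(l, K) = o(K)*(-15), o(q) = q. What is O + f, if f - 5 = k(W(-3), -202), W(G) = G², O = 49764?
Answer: 52799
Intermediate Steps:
k(l, K) = -15*K (k(l, K) = K*(-15) = -15*K)
f = 3035 (f = 5 - 15*(-202) = 5 + 3030 = 3035)
O + f = 49764 + 3035 = 52799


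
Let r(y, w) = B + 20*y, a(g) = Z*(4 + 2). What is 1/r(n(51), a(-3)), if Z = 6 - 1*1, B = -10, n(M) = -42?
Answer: -1/850 ≈ -0.0011765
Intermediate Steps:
Z = 5 (Z = 6 - 1 = 5)
a(g) = 30 (a(g) = 5*(4 + 2) = 5*6 = 30)
r(y, w) = -10 + 20*y
1/r(n(51), a(-3)) = 1/(-10 + 20*(-42)) = 1/(-10 - 840) = 1/(-850) = -1/850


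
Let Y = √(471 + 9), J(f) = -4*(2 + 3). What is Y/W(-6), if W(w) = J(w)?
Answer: -√30/5 ≈ -1.0954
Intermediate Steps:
J(f) = -20 (J(f) = -4*5 = -20)
W(w) = -20
Y = 4*√30 (Y = √480 = 4*√30 ≈ 21.909)
Y/W(-6) = (4*√30)/(-20) = (4*√30)*(-1/20) = -√30/5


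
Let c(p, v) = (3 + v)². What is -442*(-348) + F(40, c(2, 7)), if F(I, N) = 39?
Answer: 153855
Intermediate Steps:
-442*(-348) + F(40, c(2, 7)) = -442*(-348) + 39 = 153816 + 39 = 153855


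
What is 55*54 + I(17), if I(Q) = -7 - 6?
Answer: 2957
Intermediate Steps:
I(Q) = -13
55*54 + I(17) = 55*54 - 13 = 2970 - 13 = 2957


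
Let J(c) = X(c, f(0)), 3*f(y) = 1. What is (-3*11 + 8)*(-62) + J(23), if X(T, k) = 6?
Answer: 1556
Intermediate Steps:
f(y) = 1/3 (f(y) = (1/3)*1 = 1/3)
J(c) = 6
(-3*11 + 8)*(-62) + J(23) = (-3*11 + 8)*(-62) + 6 = (-33 + 8)*(-62) + 6 = -25*(-62) + 6 = 1550 + 6 = 1556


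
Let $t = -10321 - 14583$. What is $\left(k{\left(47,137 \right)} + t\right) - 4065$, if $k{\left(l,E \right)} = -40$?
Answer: $-29009$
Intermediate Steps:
$t = -24904$ ($t = -10321 - 14583 = -24904$)
$\left(k{\left(47,137 \right)} + t\right) - 4065 = \left(-40 - 24904\right) - 4065 = -24944 - 4065 = -29009$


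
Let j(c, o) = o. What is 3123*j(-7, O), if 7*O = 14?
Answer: 6246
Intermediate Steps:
O = 2 (O = (⅐)*14 = 2)
3123*j(-7, O) = 3123*2 = 6246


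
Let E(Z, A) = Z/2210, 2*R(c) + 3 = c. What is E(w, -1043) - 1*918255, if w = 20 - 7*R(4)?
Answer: -4058687067/4420 ≈ -9.1826e+5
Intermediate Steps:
R(c) = -3/2 + c/2
w = 33/2 (w = 20 - 7*(-3/2 + (½)*4) = 20 - 7*(-3/2 + 2) = 20 - 7*½ = 20 - 7/2 = 33/2 ≈ 16.500)
E(Z, A) = Z/2210 (E(Z, A) = Z*(1/2210) = Z/2210)
E(w, -1043) - 1*918255 = (1/2210)*(33/2) - 1*918255 = 33/4420 - 918255 = -4058687067/4420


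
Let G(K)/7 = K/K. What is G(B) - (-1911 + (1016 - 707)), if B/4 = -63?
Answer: 1609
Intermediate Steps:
B = -252 (B = 4*(-63) = -252)
G(K) = 7 (G(K) = 7*(K/K) = 7*1 = 7)
G(B) - (-1911 + (1016 - 707)) = 7 - (-1911 + (1016 - 707)) = 7 - (-1911 + 309) = 7 - 1*(-1602) = 7 + 1602 = 1609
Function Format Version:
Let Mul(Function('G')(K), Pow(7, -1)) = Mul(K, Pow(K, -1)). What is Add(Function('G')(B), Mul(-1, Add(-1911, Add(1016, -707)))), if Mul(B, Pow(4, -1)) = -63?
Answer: 1609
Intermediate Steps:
B = -252 (B = Mul(4, -63) = -252)
Function('G')(K) = 7 (Function('G')(K) = Mul(7, Mul(K, Pow(K, -1))) = Mul(7, 1) = 7)
Add(Function('G')(B), Mul(-1, Add(-1911, Add(1016, -707)))) = Add(7, Mul(-1, Add(-1911, Add(1016, -707)))) = Add(7, Mul(-1, Add(-1911, 309))) = Add(7, Mul(-1, -1602)) = Add(7, 1602) = 1609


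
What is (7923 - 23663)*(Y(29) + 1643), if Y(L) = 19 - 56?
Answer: -25278440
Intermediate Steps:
Y(L) = -37
(7923 - 23663)*(Y(29) + 1643) = (7923 - 23663)*(-37 + 1643) = -15740*1606 = -25278440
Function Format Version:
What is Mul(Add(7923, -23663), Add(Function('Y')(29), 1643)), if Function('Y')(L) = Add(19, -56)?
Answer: -25278440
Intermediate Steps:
Function('Y')(L) = -37
Mul(Add(7923, -23663), Add(Function('Y')(29), 1643)) = Mul(Add(7923, -23663), Add(-37, 1643)) = Mul(-15740, 1606) = -25278440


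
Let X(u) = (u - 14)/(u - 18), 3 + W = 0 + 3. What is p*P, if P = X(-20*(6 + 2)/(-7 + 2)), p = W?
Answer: 0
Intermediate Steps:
W = 0 (W = -3 + (0 + 3) = -3 + 3 = 0)
p = 0
X(u) = (-14 + u)/(-18 + u)
P = 9/7 (P = (-14 - 20*(6 + 2)/(-7 + 2))/(-18 - 20*(6 + 2)/(-7 + 2)) = (-14 - 20/((-5/8)))/(-18 - 20/((-5/8))) = (-14 - 20/((-5*⅛)))/(-18 - 20/((-5*⅛))) = (-14 - 20/(-5/8))/(-18 - 20/(-5/8)) = (-14 - 20*(-8/5))/(-18 - 20*(-8/5)) = (-14 + 32)/(-18 + 32) = 18/14 = (1/14)*18 = 9/7 ≈ 1.2857)
p*P = 0*(9/7) = 0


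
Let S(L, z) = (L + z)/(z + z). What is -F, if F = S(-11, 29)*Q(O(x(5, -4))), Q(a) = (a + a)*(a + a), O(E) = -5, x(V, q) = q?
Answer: -900/29 ≈ -31.034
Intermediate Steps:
S(L, z) = (L + z)/(2*z) (S(L, z) = (L + z)/((2*z)) = (L + z)*(1/(2*z)) = (L + z)/(2*z))
Q(a) = 4*a² (Q(a) = (2*a)*(2*a) = 4*a²)
F = 900/29 (F = ((½)*(-11 + 29)/29)*(4*(-5)²) = ((½)*(1/29)*18)*(4*25) = (9/29)*100 = 900/29 ≈ 31.034)
-F = -1*900/29 = -900/29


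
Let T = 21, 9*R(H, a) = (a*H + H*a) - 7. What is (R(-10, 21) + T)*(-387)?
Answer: 10234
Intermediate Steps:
R(H, a) = -7/9 + 2*H*a/9 (R(H, a) = ((a*H + H*a) - 7)/9 = ((H*a + H*a) - 7)/9 = (2*H*a - 7)/9 = (-7 + 2*H*a)/9 = -7/9 + 2*H*a/9)
(R(-10, 21) + T)*(-387) = ((-7/9 + (2/9)*(-10)*21) + 21)*(-387) = ((-7/9 - 140/3) + 21)*(-387) = (-427/9 + 21)*(-387) = -238/9*(-387) = 10234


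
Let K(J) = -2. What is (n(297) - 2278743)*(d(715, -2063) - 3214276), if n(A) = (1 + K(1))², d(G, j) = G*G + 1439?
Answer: 6156276732104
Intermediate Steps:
d(G, j) = 1439 + G² (d(G, j) = G² + 1439 = 1439 + G²)
n(A) = 1 (n(A) = (1 - 2)² = (-1)² = 1)
(n(297) - 2278743)*(d(715, -2063) - 3214276) = (1 - 2278743)*((1439 + 715²) - 3214276) = -2278742*((1439 + 511225) - 3214276) = -2278742*(512664 - 3214276) = -2278742*(-2701612) = 6156276732104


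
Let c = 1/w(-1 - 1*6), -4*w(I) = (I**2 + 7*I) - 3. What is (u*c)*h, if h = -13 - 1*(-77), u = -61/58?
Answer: -7808/87 ≈ -89.747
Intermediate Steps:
w(I) = 3/4 - 7*I/4 - I**2/4 (w(I) = -((I**2 + 7*I) - 3)/4 = -(-3 + I**2 + 7*I)/4 = 3/4 - 7*I/4 - I**2/4)
u = -61/58 (u = -61*1/58 = -61/58 ≈ -1.0517)
c = 4/3 (c = 1/(3/4 - 7*(-1 - 1*6)/4 - (-1 - 1*6)**2/4) = 1/(3/4 - 7*(-1 - 6)/4 - (-1 - 6)**2/4) = 1/(3/4 - 7/4*(-7) - 1/4*(-7)**2) = 1/(3/4 + 49/4 - 1/4*49) = 1/(3/4 + 49/4 - 49/4) = 1/(3/4) = 4/3 ≈ 1.3333)
h = 64 (h = -13 + 77 = 64)
(u*c)*h = -61/58*4/3*64 = -122/87*64 = -7808/87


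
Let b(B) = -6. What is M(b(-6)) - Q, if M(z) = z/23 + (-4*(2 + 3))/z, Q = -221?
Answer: 15461/69 ≈ 224.07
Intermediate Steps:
M(z) = -20/z + z/23 (M(z) = z*(1/23) + (-4*5)/z = z/23 - 20/z = -20/z + z/23)
M(b(-6)) - Q = (-20/(-6) + (1/23)*(-6)) - 1*(-221) = (-20*(-⅙) - 6/23) + 221 = (10/3 - 6/23) + 221 = 212/69 + 221 = 15461/69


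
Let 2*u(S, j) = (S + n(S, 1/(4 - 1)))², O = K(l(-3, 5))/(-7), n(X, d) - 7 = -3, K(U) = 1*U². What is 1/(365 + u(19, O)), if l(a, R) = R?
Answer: 2/1259 ≈ 0.0015886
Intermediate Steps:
K(U) = U²
n(X, d) = 4 (n(X, d) = 7 - 3 = 4)
O = -25/7 (O = 5²/(-7) = 25*(-⅐) = -25/7 ≈ -3.5714)
u(S, j) = (4 + S)²/2 (u(S, j) = (S + 4)²/2 = (4 + S)²/2)
1/(365 + u(19, O)) = 1/(365 + (4 + 19)²/2) = 1/(365 + (½)*23²) = 1/(365 + (½)*529) = 1/(365 + 529/2) = 1/(1259/2) = 2/1259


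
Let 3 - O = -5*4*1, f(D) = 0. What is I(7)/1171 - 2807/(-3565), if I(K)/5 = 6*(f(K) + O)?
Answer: 5746847/4174615 ≈ 1.3766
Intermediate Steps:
O = 23 (O = 3 - (-5*4) = 3 - (-20) = 3 - 1*(-20) = 3 + 20 = 23)
I(K) = 690 (I(K) = 5*(6*(0 + 23)) = 5*(6*23) = 5*138 = 690)
I(7)/1171 - 2807/(-3565) = 690/1171 - 2807/(-3565) = 690*(1/1171) - 2807*(-1/3565) = 690/1171 + 2807/3565 = 5746847/4174615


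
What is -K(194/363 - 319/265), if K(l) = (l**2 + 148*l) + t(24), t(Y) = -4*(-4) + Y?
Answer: 542383898051/9253478025 ≈ 58.614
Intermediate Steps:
t(Y) = 16 + Y
K(l) = 40 + l**2 + 148*l (K(l) = (l**2 + 148*l) + (16 + 24) = (l**2 + 148*l) + 40 = 40 + l**2 + 148*l)
-K(194/363 - 319/265) = -(40 + (194/363 - 319/265)**2 + 148*(194/363 - 319/265)) = -(40 + (-64387/96195)**2 + 148*(-64387/96195)) = -(40 + 4145685769/9253478025 - 9529276/96195) = -1*(-542383898051/9253478025) = 542383898051/9253478025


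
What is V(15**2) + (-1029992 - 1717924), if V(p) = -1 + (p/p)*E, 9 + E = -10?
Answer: -2747936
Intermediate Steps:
E = -19 (E = -9 - 10 = -19)
V(p) = -20 (V(p) = -1 + (p/p)*(-19) = -1 + 1*(-19) = -1 - 19 = -20)
V(15**2) + (-1029992 - 1717924) = -20 + (-1029992 - 1717924) = -20 - 2747916 = -2747936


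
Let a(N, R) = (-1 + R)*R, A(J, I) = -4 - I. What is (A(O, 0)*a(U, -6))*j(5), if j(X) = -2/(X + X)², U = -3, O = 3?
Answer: 84/25 ≈ 3.3600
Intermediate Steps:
a(N, R) = R*(-1 + R)
j(X) = -1/(2*X²) (j(X) = -2*1/(4*X²) = -1/(2*X²))
(A(O, 0)*a(U, -6))*j(5) = ((-4 - 1*0)*(-6*(-1 - 6)))*(-½/5²) = ((-4 + 0)*(-6*(-7)))*(-½*1/25) = -4*42*(-1/50) = -168*(-1/50) = 84/25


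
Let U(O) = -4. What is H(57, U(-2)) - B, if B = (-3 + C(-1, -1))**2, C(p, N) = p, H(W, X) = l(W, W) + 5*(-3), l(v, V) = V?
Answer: 26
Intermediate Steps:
H(W, X) = -15 + W (H(W, X) = W + 5*(-3) = W - 15 = -15 + W)
B = 16 (B = (-3 - 1)**2 = (-4)**2 = 16)
H(57, U(-2)) - B = (-15 + 57) - 1*16 = 42 - 16 = 26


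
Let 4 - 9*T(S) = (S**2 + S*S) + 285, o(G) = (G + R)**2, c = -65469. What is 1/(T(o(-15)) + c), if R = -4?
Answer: -9/850144 ≈ -1.0586e-5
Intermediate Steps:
o(G) = (-4 + G)**2 (o(G) = (G - 4)**2 = (-4 + G)**2)
T(S) = -281/9 - 2*S**2/9 (T(S) = 4/9 - ((S**2 + S*S) + 285)/9 = 4/9 - ((S**2 + S**2) + 285)/9 = 4/9 - (2*S**2 + 285)/9 = 4/9 - (285 + 2*S**2)/9 = 4/9 + (-95/3 - 2*S**2/9) = -281/9 - 2*S**2/9)
1/(T(o(-15)) + c) = 1/((-281/9 - 2*(-4 - 15)**4/9) - 65469) = 1/((-281/9 - 2*((-19)**2)**2/9) - 65469) = 1/((-281/9 - 2/9*361**2) - 65469) = 1/((-281/9 - 2/9*130321) - 65469) = 1/((-281/9 - 260642/9) - 65469) = 1/(-260923/9 - 65469) = 1/(-850144/9) = -9/850144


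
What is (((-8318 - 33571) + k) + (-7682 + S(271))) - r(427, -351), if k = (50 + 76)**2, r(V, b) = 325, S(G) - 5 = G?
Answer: -33744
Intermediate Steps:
S(G) = 5 + G
k = 15876 (k = 126**2 = 15876)
(((-8318 - 33571) + k) + (-7682 + S(271))) - r(427, -351) = (((-8318 - 33571) + 15876) + (-7682 + (5 + 271))) - 1*325 = ((-41889 + 15876) + (-7682 + 276)) - 325 = (-26013 - 7406) - 325 = -33419 - 325 = -33744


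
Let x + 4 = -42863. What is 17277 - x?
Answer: 60144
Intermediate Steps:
x = -42867 (x = -4 - 42863 = -42867)
17277 - x = 17277 - 1*(-42867) = 17277 + 42867 = 60144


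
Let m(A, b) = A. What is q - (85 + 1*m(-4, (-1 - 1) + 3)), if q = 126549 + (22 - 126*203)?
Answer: 100912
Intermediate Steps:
q = 100993 (q = 126549 + (22 - 25578) = 126549 - 25556 = 100993)
q - (85 + 1*m(-4, (-1 - 1) + 3)) = 100993 - (85 + 1*(-4)) = 100993 - (85 - 4) = 100993 - 1*81 = 100993 - 81 = 100912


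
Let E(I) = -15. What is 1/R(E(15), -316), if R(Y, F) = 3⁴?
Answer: 1/81 ≈ 0.012346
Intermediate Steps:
R(Y, F) = 81
1/R(E(15), -316) = 1/81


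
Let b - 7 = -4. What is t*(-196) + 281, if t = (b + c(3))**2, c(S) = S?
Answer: -6775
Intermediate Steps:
b = 3 (b = 7 - 4 = 3)
t = 36 (t = (3 + 3)**2 = 6**2 = 36)
t*(-196) + 281 = 36*(-196) + 281 = -7056 + 281 = -6775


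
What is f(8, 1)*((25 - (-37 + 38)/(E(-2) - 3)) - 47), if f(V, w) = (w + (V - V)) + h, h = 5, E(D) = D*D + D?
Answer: -126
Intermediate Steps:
E(D) = D + D² (E(D) = D² + D = D + D²)
f(V, w) = 5 + w (f(V, w) = (w + (V - V)) + 5 = (w + 0) + 5 = w + 5 = 5 + w)
f(8, 1)*((25 - (-37 + 38)/(E(-2) - 3)) - 47) = (5 + 1)*((25 - (-37 + 38)/(-2*(1 - 2) - 3)) - 47) = 6*((25 - 1/(-2*(-1) - 3)) - 47) = 6*((25 - 1/(2 - 3)) - 47) = 6*((25 - 1/(-1)) - 47) = 6*((25 - (-1)) - 47) = 6*((25 - 1*(-1)) - 47) = 6*((25 + 1) - 47) = 6*(26 - 47) = 6*(-21) = -126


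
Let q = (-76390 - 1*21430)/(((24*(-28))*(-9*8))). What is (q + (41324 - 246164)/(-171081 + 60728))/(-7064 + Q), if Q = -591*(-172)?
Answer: -220937975/126258889446144 ≈ -1.7499e-6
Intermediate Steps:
Q = 101652
q = -24455/12096 (q = (-76390 - 21430)/((-672*(-72))) = -97820/48384 = -97820*1/48384 = -24455/12096 ≈ -2.0217)
(q + (41324 - 246164)/(-171081 + 60728))/(-7064 + Q) = (-24455/12096 + (41324 - 246164)/(-171081 + 60728))/(-7064 + 101652) = (-24455/12096 - 204840/(-110353))/94588 = (-24455/12096 - 204840*(-1/110353))*(1/94588) = (-24455/12096 + 204840/110353)*(1/94588) = -220937975/1334829888*1/94588 = -220937975/126258889446144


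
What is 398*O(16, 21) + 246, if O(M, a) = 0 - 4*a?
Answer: -33186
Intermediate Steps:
O(M, a) = -4*a
398*O(16, 21) + 246 = 398*(-4*21) + 246 = 398*(-84) + 246 = -33432 + 246 = -33186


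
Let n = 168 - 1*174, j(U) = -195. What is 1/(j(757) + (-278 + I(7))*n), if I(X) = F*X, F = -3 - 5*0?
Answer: 1/1599 ≈ 0.00062539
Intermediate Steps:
n = -6 (n = 168 - 174 = -6)
F = -3 (F = -3 + 0 = -3)
I(X) = -3*X
1/(j(757) + (-278 + I(7))*n) = 1/(-195 + (-278 - 3*7)*(-6)) = 1/(-195 + (-278 - 21)*(-6)) = 1/(-195 - 299*(-6)) = 1/(-195 + 1794) = 1/1599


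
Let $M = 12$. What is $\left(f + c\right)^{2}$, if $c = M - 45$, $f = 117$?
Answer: $7056$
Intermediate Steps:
$c = -33$ ($c = 12 - 45 = -33$)
$\left(f + c\right)^{2} = \left(117 - 33\right)^{2} = 84^{2} = 7056$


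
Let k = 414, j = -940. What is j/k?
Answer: -470/207 ≈ -2.2705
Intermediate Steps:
j/k = -940/414 = -940*1/414 = -470/207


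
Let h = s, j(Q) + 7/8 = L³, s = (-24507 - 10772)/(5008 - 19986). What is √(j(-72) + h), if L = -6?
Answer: I*√192501734422/29956 ≈ 14.646*I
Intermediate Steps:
s = 35279/14978 (s = -35279/(-14978) = -35279*(-1/14978) = 35279/14978 ≈ 2.3554)
j(Q) = -1735/8 (j(Q) = -7/8 + (-6)³ = -7/8 - 216 = -1735/8)
h = 35279/14978 ≈ 2.3554
√(j(-72) + h) = √(-1735/8 + 35279/14978) = √(-12852299/59912) = I*√192501734422/29956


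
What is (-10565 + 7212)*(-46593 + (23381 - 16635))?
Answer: 133606991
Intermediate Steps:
(-10565 + 7212)*(-46593 + (23381 - 16635)) = -3353*(-46593 + 6746) = -3353*(-39847) = 133606991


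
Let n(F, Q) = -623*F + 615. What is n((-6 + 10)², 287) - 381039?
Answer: -390392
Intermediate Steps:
n(F, Q) = 615 - 623*F
n((-6 + 10)², 287) - 381039 = (615 - 623*(-6 + 10)²) - 381039 = (615 - 623*4²) - 381039 = (615 - 623*16) - 381039 = (615 - 9968) - 381039 = -9353 - 381039 = -390392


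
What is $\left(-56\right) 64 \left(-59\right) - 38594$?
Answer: $172862$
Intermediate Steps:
$\left(-56\right) 64 \left(-59\right) - 38594 = \left(-3584\right) \left(-59\right) - 38594 = 211456 - 38594 = 172862$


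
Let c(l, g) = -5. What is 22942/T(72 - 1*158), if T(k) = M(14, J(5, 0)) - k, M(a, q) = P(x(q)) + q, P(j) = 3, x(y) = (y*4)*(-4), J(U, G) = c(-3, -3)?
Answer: 11471/42 ≈ 273.12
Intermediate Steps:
J(U, G) = -5
x(y) = -16*y (x(y) = (4*y)*(-4) = -16*y)
M(a, q) = 3 + q
T(k) = -2 - k (T(k) = (3 - 5) - k = -2 - k)
22942/T(72 - 1*158) = 22942/(-2 - (72 - 1*158)) = 22942/(-2 - (72 - 158)) = 22942/(-2 - 1*(-86)) = 22942/(-2 + 86) = 22942/84 = 22942*(1/84) = 11471/42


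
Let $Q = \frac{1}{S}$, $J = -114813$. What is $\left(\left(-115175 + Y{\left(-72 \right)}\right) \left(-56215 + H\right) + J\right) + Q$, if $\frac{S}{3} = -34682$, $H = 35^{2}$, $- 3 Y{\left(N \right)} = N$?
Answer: $\frac{658823296187141}{104046} \approx 6.332 \cdot 10^{9}$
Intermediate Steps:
$Y{\left(N \right)} = - \frac{N}{3}$
$H = 1225$
$S = -104046$ ($S = 3 \left(-34682\right) = -104046$)
$Q = - \frac{1}{104046}$ ($Q = \frac{1}{-104046} = - \frac{1}{104046} \approx -9.6111 \cdot 10^{-6}$)
$\left(\left(-115175 + Y{\left(-72 \right)}\right) \left(-56215 + H\right) + J\right) + Q = \left(\left(-115175 - -24\right) \left(-56215 + 1225\right) - 114813\right) - \frac{1}{104046} = \left(\left(-115175 + 24\right) \left(-54990\right) - 114813\right) - \frac{1}{104046} = \left(\left(-115151\right) \left(-54990\right) - 114813\right) - \frac{1}{104046} = \left(6332153490 - 114813\right) - \frac{1}{104046} = 6332038677 - \frac{1}{104046} = \frac{658823296187141}{104046}$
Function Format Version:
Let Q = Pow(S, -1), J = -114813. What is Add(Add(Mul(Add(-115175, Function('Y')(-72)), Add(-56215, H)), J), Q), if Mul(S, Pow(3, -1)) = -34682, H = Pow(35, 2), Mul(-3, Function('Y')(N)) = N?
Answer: Rational(658823296187141, 104046) ≈ 6.3320e+9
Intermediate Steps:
Function('Y')(N) = Mul(Rational(-1, 3), N)
H = 1225
S = -104046 (S = Mul(3, -34682) = -104046)
Q = Rational(-1, 104046) (Q = Pow(-104046, -1) = Rational(-1, 104046) ≈ -9.6111e-6)
Add(Add(Mul(Add(-115175, Function('Y')(-72)), Add(-56215, H)), J), Q) = Add(Add(Mul(Add(-115175, Mul(Rational(-1, 3), -72)), Add(-56215, 1225)), -114813), Rational(-1, 104046)) = Add(Add(Mul(Add(-115175, 24), -54990), -114813), Rational(-1, 104046)) = Add(Add(Mul(-115151, -54990), -114813), Rational(-1, 104046)) = Add(Add(6332153490, -114813), Rational(-1, 104046)) = Add(6332038677, Rational(-1, 104046)) = Rational(658823296187141, 104046)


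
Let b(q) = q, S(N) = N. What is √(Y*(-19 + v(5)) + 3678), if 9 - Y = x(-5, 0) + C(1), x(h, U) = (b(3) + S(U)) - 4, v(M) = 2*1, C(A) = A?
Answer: 5*√141 ≈ 59.372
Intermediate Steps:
v(M) = 2
x(h, U) = -1 + U (x(h, U) = (3 + U) - 4 = -1 + U)
Y = 9 (Y = 9 - ((-1 + 0) + 1) = 9 - (-1 + 1) = 9 - 1*0 = 9 + 0 = 9)
√(Y*(-19 + v(5)) + 3678) = √(9*(-19 + 2) + 3678) = √(9*(-17) + 3678) = √(-153 + 3678) = √3525 = 5*√141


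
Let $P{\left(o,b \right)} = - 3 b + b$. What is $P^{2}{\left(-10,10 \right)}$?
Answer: $400$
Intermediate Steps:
$P{\left(o,b \right)} = - 2 b$
$P^{2}{\left(-10,10 \right)} = \left(\left(-2\right) 10\right)^{2} = \left(-20\right)^{2} = 400$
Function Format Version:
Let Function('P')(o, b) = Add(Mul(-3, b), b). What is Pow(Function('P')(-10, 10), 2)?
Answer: 400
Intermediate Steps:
Function('P')(o, b) = Mul(-2, b)
Pow(Function('P')(-10, 10), 2) = Pow(Mul(-2, 10), 2) = Pow(-20, 2) = 400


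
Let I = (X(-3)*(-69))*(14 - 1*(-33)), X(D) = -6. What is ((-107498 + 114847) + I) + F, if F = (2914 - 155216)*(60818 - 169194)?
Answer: 16505908359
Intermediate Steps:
I = 19458 (I = (-6*(-69))*(14 - 1*(-33)) = 414*(14 + 33) = 414*47 = 19458)
F = 16505881552 (F = -152302*(-108376) = 16505881552)
((-107498 + 114847) + I) + F = ((-107498 + 114847) + 19458) + 16505881552 = (7349 + 19458) + 16505881552 = 26807 + 16505881552 = 16505908359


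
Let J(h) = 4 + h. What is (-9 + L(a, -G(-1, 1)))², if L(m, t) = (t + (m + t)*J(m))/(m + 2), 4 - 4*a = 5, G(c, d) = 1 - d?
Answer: 71289/784 ≈ 90.930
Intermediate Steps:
a = -¼ (a = 1 - ¼*5 = 1 - 5/4 = -¼ ≈ -0.25000)
L(m, t) = (t + (4 + m)*(m + t))/(2 + m) (L(m, t) = (t + (m + t)*(4 + m))/(m + 2) = (t + (4 + m)*(m + t))/(2 + m))
(-9 + L(a, -G(-1, 1)))² = (-9 + (-(1 - 1*1) - (4 - ¼)/4 + (-(1 - 1*1))*(4 - ¼))/(2 - ¼))² = (-9 + (-(1 - 1) - ¼*15/4 - (1 - 1)*(15/4))/(7/4))² = (-9 + 4*(-1*0 - 15/16 - 1*0*(15/4))/7)² = (-9 + 4*(0 - 15/16 + 0*(15/4))/7)² = (-9 + 4*(0 - 15/16 + 0)/7)² = (-9 + (4/7)*(-15/16))² = (-9 - 15/28)² = (-267/28)² = 71289/784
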